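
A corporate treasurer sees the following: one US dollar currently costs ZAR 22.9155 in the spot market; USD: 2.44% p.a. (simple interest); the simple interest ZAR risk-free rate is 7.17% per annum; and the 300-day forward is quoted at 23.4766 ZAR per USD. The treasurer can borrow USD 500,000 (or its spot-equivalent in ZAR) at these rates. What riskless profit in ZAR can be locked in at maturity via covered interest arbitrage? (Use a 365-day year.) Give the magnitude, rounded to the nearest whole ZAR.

ZAR 159,263

T = 300/365 years.
Keep in USD, deliver into the forward: 500,000·1.0200547945·23.4766 = ZAR 11,973,709.19.
Swap to ZAR now, deposit: 500,000·22.9155·1.0589315068 = ZAR 12,132,972.47.
The quoted forward undervalues USD, so borrow USD, convert to ZAR at spot, deposit the ZAR at 7.17%, and buy USD forward at 23.4766 to cover the loan.
Arbitrage profit = |11,973,709.19 − 12,132,972.47| = ZAR 159,263.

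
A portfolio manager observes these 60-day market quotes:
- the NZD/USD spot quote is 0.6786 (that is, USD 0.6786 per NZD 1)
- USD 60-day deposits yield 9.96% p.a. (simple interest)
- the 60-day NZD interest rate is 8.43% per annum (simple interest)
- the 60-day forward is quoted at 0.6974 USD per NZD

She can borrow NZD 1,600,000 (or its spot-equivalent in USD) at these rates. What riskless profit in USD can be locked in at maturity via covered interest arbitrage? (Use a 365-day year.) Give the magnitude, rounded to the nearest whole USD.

T = 60/365 years.
Invest the NZD and cover forward: 1,600,000 × 1.013857534 × 0.6974 = USD 1,131,302.79.
Convert at spot and invest in USD: 1,600,000 × 0.6786 × 1.016372603 = USD 1,103,536.72.
The quoted forward overvalues NZD, so borrow USD, buy NZD at spot, deposit the NZD at 8.43%, and sell the proceeds forward at 0.6974.
The gap between the two covered legs is USD 27,766.

USD 27,766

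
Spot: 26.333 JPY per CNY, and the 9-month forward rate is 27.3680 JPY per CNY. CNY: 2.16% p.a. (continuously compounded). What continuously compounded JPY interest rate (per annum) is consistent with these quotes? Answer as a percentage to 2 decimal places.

T = 9/12 years.
By CIP, F/S equals the JPY-to-CNY growth ratio: 27.368/26.333 = 1.0393043.
CNY growth factor: e^(0.0216×9/12) = 1.0163319.
So the JPY growth factor = 1.0562781.
Take logs: ln 1.0562781 / (9/12) = 0.073002, so 7.30%.

7.30%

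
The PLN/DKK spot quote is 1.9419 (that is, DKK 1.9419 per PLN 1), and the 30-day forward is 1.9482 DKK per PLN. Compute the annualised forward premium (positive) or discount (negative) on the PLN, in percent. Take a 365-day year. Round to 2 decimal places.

+3.95%

T = 30/365 years.
Period premium: (1.9482 − 1.9419)/1.9419 = 0.0032442.
Annualise by dividing by T: 0.0032442 / (30/365) = 0.039471 → 3.95%.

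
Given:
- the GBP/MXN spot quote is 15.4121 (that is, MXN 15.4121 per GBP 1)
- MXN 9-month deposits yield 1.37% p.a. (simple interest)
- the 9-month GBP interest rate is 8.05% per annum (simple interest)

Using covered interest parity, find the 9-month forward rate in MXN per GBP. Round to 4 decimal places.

T = 9/12 years.
Growth of 1 MXN over T: 1 + 0.0137×9/12 = 1.010275.
GBP growth factor: 1 + 0.0805×9/12 = 1.060375.
So F = 15.4121 × 1.010275 / 1.060375 = 14.683918 (MXN/GBP).

14.6839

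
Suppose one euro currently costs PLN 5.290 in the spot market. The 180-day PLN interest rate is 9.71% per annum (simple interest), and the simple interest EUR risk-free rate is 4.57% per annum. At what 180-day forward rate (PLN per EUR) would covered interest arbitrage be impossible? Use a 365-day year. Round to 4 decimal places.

T = 180/365 years.
PLN growth factor: 1 + 0.0971×180/365 = 1.0478849.
EUR accumulates by 1 + 0.0457×180/365 = 1.022537.
Forward (PLN per EUR) = 5.29 × 1.0478849 / 1.022537 = 5.421135.

5.4211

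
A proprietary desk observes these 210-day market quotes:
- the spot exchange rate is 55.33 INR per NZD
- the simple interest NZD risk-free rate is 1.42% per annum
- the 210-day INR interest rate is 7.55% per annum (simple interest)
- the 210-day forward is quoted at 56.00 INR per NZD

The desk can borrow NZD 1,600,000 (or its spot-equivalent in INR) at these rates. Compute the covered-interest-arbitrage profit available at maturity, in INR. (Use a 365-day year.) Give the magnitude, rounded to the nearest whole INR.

T = 210/365 years.
Invest the NZD and cover forward: 1,600,000 × 1.008169863 × 56.00 = INR 90,332,019.72.
Convert at spot and invest in INR: 1,600,000 × 55.33 × 1.0434383562 = INR 92,373,510.80.
The quoted forward undervalues NZD, so borrow NZD, convert to INR at spot, deposit the INR at 7.55%, and buy NZD forward at 56.00 to cover the loan.
Profit = 92,373,510.80 − 90,332,019.72 = INR 2,041,491.

INR 2,041,491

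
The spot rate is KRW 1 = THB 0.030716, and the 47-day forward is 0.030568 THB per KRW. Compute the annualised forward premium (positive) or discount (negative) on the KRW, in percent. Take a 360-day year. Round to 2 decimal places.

T = 47/360 years.
(F − S)/S = (0.030568 − 0.030716)/0.030716 = -0.0048183.
Per annum: -0.0048183 / (47/360) = -0.036906 = -3.69%.

-3.69%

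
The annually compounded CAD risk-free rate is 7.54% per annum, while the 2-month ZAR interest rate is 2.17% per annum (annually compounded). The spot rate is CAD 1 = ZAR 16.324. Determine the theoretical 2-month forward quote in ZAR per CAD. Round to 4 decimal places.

16.1852

T = 2/12 years.
ZAR accumulates by (1 + 0.0217)^(2/12) = 1.00358439.
Growth of 1 CAD over T: (1 + 0.0754)^(2/12) = 1.01218914.
CIP: F = S · (grow ZAR)/(grow CAD) = 16.324 × 1.00358439/1.01218914 = 16.185228 ZAR per CAD.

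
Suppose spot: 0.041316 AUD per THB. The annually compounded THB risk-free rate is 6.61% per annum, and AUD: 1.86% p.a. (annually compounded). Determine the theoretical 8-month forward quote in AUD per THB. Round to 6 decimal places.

T = 8/12 years.
Growth of 1 AUD over T: (1 + 0.0186)^(8/12) = 1.0123619.
THB accumulates by (1 + 0.0661)^(8/12) = 1.0435949.
So F = 0.041316 × 1.0123619 / 1.0435949 = 0.04007948 (AUD/THB).

0.040079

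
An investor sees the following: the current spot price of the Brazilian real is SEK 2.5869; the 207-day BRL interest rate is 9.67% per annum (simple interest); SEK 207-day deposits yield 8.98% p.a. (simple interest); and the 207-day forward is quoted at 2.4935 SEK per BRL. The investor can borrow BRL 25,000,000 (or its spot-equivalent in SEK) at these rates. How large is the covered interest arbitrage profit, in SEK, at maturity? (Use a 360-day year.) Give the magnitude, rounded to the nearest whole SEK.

T = 207/360 years.
Route A — deposit BRL, sell forward: 25,000,000 × 1.0556025 × 2.4935 = SEK 65,803,620.84.
Route B — convert at spot, deposit SEK: 25,000,000 × 2.5869 × 1.051635 = SEK 68,011,864.54.
The quoted forward undervalues BRL, so borrow BRL, convert to SEK at spot, deposit the SEK at 8.98%, and buy BRL forward at 2.4935 to cover the loan.
Arbitrage profit = |65,803,620.84 − 68,011,864.54| = SEK 2,208,244.

SEK 2,208,244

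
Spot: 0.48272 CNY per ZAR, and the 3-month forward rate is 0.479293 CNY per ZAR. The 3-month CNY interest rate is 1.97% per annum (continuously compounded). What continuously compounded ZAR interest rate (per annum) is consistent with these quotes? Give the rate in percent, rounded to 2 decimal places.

4.82%

T = 3/12 years.
CIP gives F = S · g_CNY/g_ZAR, so g_CNY/g_ZAR = 0.479293/0.48272 = 0.9929006.
The CNY side grows by e^(0.0197×3/12) = 1.0049371.
So the ZAR growth factor = 1.0121226.
Take logs: ln 1.0121226 / (3/12) = 0.048199, so 4.82%.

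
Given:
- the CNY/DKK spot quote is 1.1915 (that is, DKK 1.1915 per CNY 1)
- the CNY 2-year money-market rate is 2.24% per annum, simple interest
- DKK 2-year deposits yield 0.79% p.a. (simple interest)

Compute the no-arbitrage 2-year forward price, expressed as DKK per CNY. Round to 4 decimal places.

1.1584

T = 2 years.
DKK accumulates by 1 + 0.0079×2 = 1.015800.
Growth of 1 CNY over T: 1 + 0.0224×2 = 1.044800.
Forward (DKK per CNY) = 1.1915 × 1.015800 / 1.044800 = 1.158428.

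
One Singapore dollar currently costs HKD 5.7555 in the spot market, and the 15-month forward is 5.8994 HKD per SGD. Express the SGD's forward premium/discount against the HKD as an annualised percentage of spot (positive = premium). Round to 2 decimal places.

T = 15/12 years.
SGD trades forward at +2.50022% vs spot over the period.
×(1/T) gives 2.00% p.a.

+2.00%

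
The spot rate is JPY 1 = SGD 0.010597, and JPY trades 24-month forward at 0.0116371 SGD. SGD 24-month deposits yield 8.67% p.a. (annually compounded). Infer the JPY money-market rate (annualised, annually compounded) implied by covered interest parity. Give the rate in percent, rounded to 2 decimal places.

T = 2 years.
By CIP, F/S equals the SGD-to-JPY growth ratio: 0.0116371/0.010597 = 1.0981504.
SGD growth factor: (1 + 0.0867)^2 = 1.1809169.
Hence g_JPY = 1.075369.
Annualise: 1.075369^(1/2) − 1 = 0.037000 = 3.70%.

3.70%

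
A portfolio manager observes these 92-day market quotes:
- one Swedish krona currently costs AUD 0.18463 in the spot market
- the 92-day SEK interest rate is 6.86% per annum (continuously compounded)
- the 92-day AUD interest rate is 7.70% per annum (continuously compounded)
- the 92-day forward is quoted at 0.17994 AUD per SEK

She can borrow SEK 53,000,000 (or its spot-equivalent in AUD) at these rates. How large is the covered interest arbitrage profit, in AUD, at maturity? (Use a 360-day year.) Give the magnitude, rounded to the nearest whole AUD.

T = 92/360 years.
Invest the SEK and cover forward: 53,000,000 × 1.017685683 × 0.17994 = AUD 9,705,485.18.
Convert at spot and invest in AUD: 53,000,000 × 0.18463 × 1.019872661 = AUD 9,979,851.74.
The quoted forward undervalues SEK, so borrow SEK, convert to AUD at spot, deposit the AUD at 7.70%, and buy SEK forward at 0.17994 to cover the loan.
The gap between the two covered legs is AUD 274,367.

AUD 274,367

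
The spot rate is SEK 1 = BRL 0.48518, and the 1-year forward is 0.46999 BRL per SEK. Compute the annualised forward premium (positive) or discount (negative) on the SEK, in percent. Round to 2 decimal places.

-3.13%

T = 1 year.
(F − S)/S = (0.46999 − 0.48518)/0.48518 = -0.0313080.
×(1/T) gives -3.13% p.a.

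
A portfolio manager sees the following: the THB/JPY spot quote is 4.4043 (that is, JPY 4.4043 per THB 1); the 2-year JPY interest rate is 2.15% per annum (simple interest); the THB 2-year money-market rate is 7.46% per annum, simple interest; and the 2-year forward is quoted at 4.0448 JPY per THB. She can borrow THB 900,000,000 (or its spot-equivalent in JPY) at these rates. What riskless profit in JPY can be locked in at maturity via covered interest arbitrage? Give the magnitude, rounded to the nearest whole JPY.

JPY 49,139,334

T = 2 years.
Invest the THB and cover forward: 900,000,000 × 1.149200 × 4.0448 = JPY 4,183,455,744.00.
Convert at spot and invest in JPY: 900,000,000 × 4.4043 × 1.043000 = JPY 4,134,316,410.00.
The quoted forward overvalues THB, so borrow JPY, buy THB at spot, deposit the THB at 7.46%, and sell the proceeds forward at 4.0448.
Profit = 4,183,455,744.00 − 4,134,316,410.00 = JPY 49,139,334.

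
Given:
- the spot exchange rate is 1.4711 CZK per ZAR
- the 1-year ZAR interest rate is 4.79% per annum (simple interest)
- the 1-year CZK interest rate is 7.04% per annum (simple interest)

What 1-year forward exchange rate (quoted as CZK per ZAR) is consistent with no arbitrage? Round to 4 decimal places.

1.5027

T = 1 year.
Growth of 1 CZK over T: 1 + 0.0704×1 = 1.070400.
ZAR accumulates by 1 + 0.0479×1 = 1.047900.
CIP: F = S · (grow CZK)/(grow ZAR) = 1.4711 × 1.070400/1.047900 = 1.502687 CZK per ZAR.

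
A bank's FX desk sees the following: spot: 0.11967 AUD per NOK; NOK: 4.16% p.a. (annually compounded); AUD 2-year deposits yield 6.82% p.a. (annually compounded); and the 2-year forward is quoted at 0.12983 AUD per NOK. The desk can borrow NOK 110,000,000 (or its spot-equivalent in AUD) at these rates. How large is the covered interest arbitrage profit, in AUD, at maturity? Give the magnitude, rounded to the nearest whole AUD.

AUD 473,763

T = 2 years.
Invest the NOK and cover forward: 110,000,000 × 1.08493056 × 0.12983 = AUD 15,494,218.81.
Convert at spot and invest in AUD: 110,000,000 × 0.11967 × 1.14105124 = AUD 15,020,456.21.
The quoted forward overvalues NOK, so borrow AUD, buy NOK at spot, deposit the NOK at 4.16%, and sell the proceeds forward at 0.12983.
Arbitrage profit = |15,494,218.81 − 15,020,456.21| = AUD 473,763.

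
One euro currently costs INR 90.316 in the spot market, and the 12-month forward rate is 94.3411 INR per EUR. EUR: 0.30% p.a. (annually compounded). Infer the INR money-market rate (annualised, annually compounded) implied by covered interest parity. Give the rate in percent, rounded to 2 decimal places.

T = 1 year.
F/S = 94.3411/90.316 = 1.0445669 = (growth of INR) / (growth of EUR).
EUR growth factor: (1 + 0.0030)^1 = 1.003000.
Hence g_INR = 1.0477006.
Annualise: 1.0477006^(1/1) − 1 = 0.047701 = 4.77%.

4.77%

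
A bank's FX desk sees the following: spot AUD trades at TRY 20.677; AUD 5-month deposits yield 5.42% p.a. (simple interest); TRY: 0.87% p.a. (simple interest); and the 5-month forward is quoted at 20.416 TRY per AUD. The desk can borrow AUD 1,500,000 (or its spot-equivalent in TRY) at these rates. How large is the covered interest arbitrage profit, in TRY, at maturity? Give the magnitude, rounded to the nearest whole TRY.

T = 5/12 years.
Route A — deposit AUD, sell forward: 1,500,000 × 1.0225833333 × 20.416 = TRY 31,315,592.00.
Route B — convert at spot, deposit TRY: 1,500,000 × 20.677 × 1.003625 = TRY 31,127,931.19.
The quoted forward overvalues AUD, so borrow TRY, buy AUD at spot, deposit the AUD at 5.42%, and sell the proceeds forward at 20.416.
Profit = 31,315,592.00 − 31,127,931.19 = TRY 187,661.

TRY 187,661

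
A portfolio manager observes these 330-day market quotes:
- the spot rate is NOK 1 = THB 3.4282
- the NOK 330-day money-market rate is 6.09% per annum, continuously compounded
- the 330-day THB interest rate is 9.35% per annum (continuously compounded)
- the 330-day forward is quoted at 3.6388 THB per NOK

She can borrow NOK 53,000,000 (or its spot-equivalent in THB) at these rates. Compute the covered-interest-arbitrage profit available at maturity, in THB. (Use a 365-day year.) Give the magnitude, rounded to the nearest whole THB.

THB 6,051,000

T = 330/365 years.
Keep in NOK, deliver into the forward: 53,000,000·1.05660429849·3.6388 = THB 203,772,901.23.
Swap to THB now, deposit: 53,000,000·3.4282·1.08821011106 = THB 197,721,900.85.
The quoted forward overvalues NOK, so borrow THB, buy NOK at spot, deposit the NOK at 6.09%, and sell the proceeds forward at 3.6388.
Profit = 203,772,901.23 − 197,721,900.85 = THB 6,051,000.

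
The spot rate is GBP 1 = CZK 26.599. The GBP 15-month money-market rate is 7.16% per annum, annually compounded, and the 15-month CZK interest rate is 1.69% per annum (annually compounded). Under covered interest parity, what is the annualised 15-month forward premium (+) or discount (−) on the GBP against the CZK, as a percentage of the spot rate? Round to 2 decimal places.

-5.07%

T = 15/12 years.
F = S · g_CZK/g_GBP = 26.599 × 1.0211694/1.0902871 = 24.912782.
Annualised premium = (F − S)/S × (1/T) = (24.912782 − 26.599)/26.599 ÷ (15/12) = -5.07%.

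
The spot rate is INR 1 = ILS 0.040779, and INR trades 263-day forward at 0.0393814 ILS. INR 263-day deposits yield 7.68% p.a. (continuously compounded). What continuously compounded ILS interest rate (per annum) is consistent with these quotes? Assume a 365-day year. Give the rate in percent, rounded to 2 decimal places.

T = 263/365 years.
CIP gives F = S · g_ILS/g_INR, so g_ILS/g_INR = 0.0393814/0.040779 = 0.9657275.
The INR side grows by e^(0.0768×263/365) = 1.0568979.
So the ILS growth factor = 1.0206754.
r = ln(1.0206754)/(263/365) = 0.028401 → 2.84%.

2.84%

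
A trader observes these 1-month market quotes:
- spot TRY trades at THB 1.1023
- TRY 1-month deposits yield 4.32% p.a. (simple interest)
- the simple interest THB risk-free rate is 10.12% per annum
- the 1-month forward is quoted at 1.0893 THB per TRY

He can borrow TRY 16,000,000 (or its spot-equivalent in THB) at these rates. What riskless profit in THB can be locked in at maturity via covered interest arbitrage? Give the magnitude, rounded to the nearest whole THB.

THB 293,993

T = 1/12 years.
Route A — deposit TRY, sell forward: 16,000,000 × 1.003600 × 1.0893 = THB 17,491,543.68.
Route B — convert at spot, deposit THB: 16,000,000 × 1.1023 × 1.0084333333 = THB 17,785,537.01.
The quoted forward undervalues TRY, so borrow TRY, convert to THB at spot, deposit the THB at 10.12%, and buy TRY forward at 1.0893 to cover the loan.
Arbitrage profit = |17,491,543.68 − 17,785,537.01| = THB 293,993.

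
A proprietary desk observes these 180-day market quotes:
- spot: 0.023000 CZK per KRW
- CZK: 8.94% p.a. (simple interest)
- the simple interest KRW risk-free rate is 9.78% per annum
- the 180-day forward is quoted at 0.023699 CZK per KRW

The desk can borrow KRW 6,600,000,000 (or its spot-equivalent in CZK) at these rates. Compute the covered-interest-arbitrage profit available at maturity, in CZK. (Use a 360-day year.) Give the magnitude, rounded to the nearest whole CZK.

CZK 5,476,555

T = 180/360 years.
Route A — deposit KRW, sell forward: 6,600,000,000 × 1.048900 × 0.023699 = CZK 164,062,015.26.
Route B — convert at spot, deposit CZK: 6,600,000,000 × 0.023000 × 1.044700 = CZK 158,585,460.00.
The quoted forward overvalues KRW, so borrow CZK, buy KRW at spot, deposit the KRW at 9.78%, and sell the proceeds forward at 0.023699.
Arbitrage profit = |164,062,015.26 − 158,585,460.00| = CZK 5,476,555.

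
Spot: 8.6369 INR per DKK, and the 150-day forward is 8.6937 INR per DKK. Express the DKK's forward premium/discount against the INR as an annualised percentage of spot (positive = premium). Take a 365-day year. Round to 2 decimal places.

+1.60%

T = 150/365 years.
(F − S)/S = (8.6937 − 8.6369)/8.6369 = 0.0065764.
Per annum: 0.0065764 / (150/365) = 0.016003 = 1.60%.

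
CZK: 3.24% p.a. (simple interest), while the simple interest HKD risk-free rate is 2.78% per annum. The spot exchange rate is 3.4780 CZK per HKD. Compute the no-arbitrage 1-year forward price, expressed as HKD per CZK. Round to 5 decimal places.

0.28624

T = 1 year.
Growth of 1 CZK over T: 1 + 0.0324×1 = 1.032400.
HKD accumulates by 1 + 0.0278×1 = 1.027800.
CIP: F = S · (grow CZK)/(grow HKD) = 3.478 × 1.032400/1.027800 = 3.493566 CZK per HKD.
Quoted the other way: 1/3.493566 = 0.28624 HKD per CZK.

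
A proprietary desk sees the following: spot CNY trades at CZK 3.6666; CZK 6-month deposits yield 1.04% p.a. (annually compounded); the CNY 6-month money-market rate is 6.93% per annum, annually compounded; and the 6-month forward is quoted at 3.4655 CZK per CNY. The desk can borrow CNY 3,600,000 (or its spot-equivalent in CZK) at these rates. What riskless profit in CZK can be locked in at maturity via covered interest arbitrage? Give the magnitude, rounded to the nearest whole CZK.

T = 6/12 years.
Route A — deposit CNY, sell forward: 3,600,000 × 1.0340696302 × 3.4655 = CZK 12,900,845.89.
Route B — convert at spot, deposit CZK: 3,600,000 × 3.6666 × 1.0051865499 = CZK 13,268,221.21.
The quoted forward undervalues CNY, so borrow CNY, convert to CZK at spot, deposit the CZK at 1.04%, and buy CNY forward at 3.4655 to cover the loan.
Profit = 13,268,221.21 − 12,900,845.89 = CZK 367,375.

CZK 367,375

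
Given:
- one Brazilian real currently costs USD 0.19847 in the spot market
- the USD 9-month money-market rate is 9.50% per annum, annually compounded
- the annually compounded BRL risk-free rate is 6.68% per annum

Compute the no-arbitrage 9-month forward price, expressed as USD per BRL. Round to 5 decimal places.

0.20239

T = 9/12 years.
USD growth factor: (1 + 0.0950)^(9/12) = 1.0704357.
BRL growth factor: (1 + 0.0668)^(9/12) = 1.0496929.
So F = 0.19847 × 1.0704357 / 1.0496929 = 0.2023919 (USD/BRL).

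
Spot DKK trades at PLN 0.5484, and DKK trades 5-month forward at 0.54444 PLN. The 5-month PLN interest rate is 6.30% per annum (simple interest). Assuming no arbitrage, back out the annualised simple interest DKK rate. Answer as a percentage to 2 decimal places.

T = 5/12 years.
CIP gives F = S · g_PLN/g_DKK, so g_PLN/g_DKK = 0.54444/0.5484 = 0.9927790.
PLN growth factor: 1 + 0.0630×5/12 = 1.026250.
So the DKK growth factor = 1.0337145.
(1.0337145 − 1)/T = 0.080915, i.e. 8.09%.

8.09%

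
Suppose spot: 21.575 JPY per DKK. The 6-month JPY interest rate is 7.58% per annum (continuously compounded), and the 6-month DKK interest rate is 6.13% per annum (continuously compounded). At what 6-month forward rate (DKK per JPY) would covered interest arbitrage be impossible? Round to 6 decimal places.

T = 6/12 years.
Growth of 1 JPY over T: e^(0.0758×6/12) = 1.0386274.
Growth of 1 DKK over T: e^(0.0613×6/12) = 1.0311245.
So F = 21.575 × 1.0386274 / 1.0311245 = 21.73199 (JPY/DKK).
Invert for DKK per JPY: 1 / 21.73199 = 0.046015.

0.046015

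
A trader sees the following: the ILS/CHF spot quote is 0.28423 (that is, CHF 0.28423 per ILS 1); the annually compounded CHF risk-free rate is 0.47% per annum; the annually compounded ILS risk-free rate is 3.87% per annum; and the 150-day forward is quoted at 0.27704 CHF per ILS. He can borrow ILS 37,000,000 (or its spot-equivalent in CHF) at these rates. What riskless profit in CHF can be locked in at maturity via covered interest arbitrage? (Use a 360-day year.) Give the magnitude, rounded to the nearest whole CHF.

T = 150/360 years.
Invest the ILS and cover forward: 37,000,000 × 1.0159466162 × 0.27704 = CHF 10,413,940.47.
Convert at spot and invest in CHF: 37,000,000 × 0.28423 × 1.0019556554 = CHF 10,537,076.67.
The quoted forward undervalues ILS, so borrow ILS, convert to CHF at spot, deposit the CHF at 0.47%, and buy ILS forward at 0.27704 to cover the loan.
Arbitrage profit = |10,413,940.47 − 10,537,076.67| = CHF 123,136.

CHF 123,136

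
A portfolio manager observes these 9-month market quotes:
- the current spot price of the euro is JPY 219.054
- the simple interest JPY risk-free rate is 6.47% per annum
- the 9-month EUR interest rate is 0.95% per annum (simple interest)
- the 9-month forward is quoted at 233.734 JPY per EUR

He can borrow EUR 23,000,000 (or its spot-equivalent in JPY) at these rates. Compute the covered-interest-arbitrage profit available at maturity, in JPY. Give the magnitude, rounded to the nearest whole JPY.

T = 9/12 years.
Route A — deposit EUR, sell forward: 23,000,000 × 1.007125 × 233.734 = JPY 5,414,185,159.25.
Route B — convert at spot, deposit JPY: 23,000,000 × 219.054 × 1.048525 = JPY 5,282,722,693.05.
The quoted forward overvalues EUR, so borrow JPY, buy EUR at spot, deposit the EUR at 0.95%, and sell the proceeds forward at 233.734.
Profit = 5,414,185,159.25 − 5,282,722,693.05 = JPY 131,462,466.

JPY 131,462,466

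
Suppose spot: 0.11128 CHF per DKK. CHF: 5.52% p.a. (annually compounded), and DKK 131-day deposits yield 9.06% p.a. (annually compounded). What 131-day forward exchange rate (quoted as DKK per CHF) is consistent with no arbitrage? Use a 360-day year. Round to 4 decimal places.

9.0949

T = 131/360 years.
Growth of 1 CHF over T: (1 + 0.0552)^(131/360) = 1.0197443.
DKK accumulates by (1 + 0.0906)^(131/360) = 1.0320626.
So F = 0.11128 × 1.0197443 / 1.0320626 = 0.1099518 (CHF/DKK).
Invert for DKK per CHF: 1 / 0.1099518 = 9.0949.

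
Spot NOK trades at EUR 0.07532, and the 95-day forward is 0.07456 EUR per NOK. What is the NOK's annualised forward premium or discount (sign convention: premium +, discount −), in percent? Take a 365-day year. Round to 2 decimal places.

-3.88%

T = 95/365 years.
Period premium: (0.07456 − 0.07532)/0.07532 = -0.0100903.
Annualise by dividing by T: -0.0100903 / (95/365) = -0.038768 → -3.88%.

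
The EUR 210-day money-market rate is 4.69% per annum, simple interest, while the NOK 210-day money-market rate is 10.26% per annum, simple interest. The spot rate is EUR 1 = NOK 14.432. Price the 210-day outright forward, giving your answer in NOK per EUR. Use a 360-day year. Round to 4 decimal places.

14.8884

T = 210/360 years.
NOK accumulates by 1 + 0.1026×210/360 = 1.059850.
EUR growth factor: 1 + 0.0469×210/360 = 1.02735833.
CIP: F = S · (grow NOK)/(grow EUR) = 14.432 × 1.059850/1.02735833 = 14.888433 NOK per EUR.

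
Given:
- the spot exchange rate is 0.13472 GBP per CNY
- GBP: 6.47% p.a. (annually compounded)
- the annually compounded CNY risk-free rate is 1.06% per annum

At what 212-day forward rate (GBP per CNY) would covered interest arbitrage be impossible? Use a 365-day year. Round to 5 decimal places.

T = 212/365 years.
Growth of 1 GBP over T: (1 + 0.0647)^(212/365) = 1.0370846.
CNY accumulates by (1 + 0.0106)^(212/365) = 1.0061431.
Forward (GBP per CNY) = 0.13472 × 1.0370846 / 1.0061431 = 0.1388630.

0.13886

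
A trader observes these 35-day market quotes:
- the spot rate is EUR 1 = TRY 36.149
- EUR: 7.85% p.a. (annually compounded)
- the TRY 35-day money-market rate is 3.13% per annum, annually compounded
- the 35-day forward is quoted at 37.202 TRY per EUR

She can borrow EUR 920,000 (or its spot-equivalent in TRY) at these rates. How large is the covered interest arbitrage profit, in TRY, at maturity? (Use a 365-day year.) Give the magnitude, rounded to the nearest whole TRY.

T = 35/365 years.
Keep in EUR, deliver into the forward: 920,000·1.007272872·37.202 = TRY 34,474,760.15.
Swap to TRY now, deposit: 920,000·36.149·1.0029597275 = TRY 33,355,511.89.
The quoted forward overvalues EUR, so borrow TRY, buy EUR at spot, deposit the EUR at 7.85%, and sell the proceeds forward at 37.202.
The gap between the two covered legs is TRY 1,119,248.

TRY 1,119,248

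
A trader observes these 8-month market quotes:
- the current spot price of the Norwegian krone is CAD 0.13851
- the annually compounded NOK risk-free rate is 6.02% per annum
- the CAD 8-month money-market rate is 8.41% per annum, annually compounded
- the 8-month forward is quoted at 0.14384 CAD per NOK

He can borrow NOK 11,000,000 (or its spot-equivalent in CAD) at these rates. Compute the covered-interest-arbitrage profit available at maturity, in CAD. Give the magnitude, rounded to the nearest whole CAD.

T = 8/12 years.
Invest the NOK and cover forward: 11,000,000 × 1.039741072 × 0.14384 = CAD 1,645,119.91.
Convert at spot and invest in CAD: 11,000,000 × 0.13851 × 1.055308808 = CAD 1,607,879.05.
The quoted forward overvalues NOK, so borrow CAD, buy NOK at spot, deposit the NOK at 6.02%, and sell the proceeds forward at 0.14384.
Profit = 1,645,119.91 − 1,607,879.05 = CAD 37,241.

CAD 37,241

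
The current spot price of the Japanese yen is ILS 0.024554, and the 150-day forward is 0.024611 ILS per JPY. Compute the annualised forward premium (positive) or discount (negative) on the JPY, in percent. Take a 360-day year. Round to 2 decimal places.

+0.56%

T = 150/360 years.
Period premium: (0.024611 − 0.024554)/0.024554 = 0.0023214.
Annualise by dividing by T: 0.0023214 / (150/360) = 0.005571 → 0.56%.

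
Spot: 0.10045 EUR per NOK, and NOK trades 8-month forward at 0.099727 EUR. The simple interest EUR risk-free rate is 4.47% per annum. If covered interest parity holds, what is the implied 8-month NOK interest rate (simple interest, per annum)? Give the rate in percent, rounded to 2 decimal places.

T = 8/12 years.
CIP gives F = S · g_EUR/g_NOK, so g_EUR/g_NOK = 0.099727/0.10045 = 0.9928024.
The EUR side grows by 1 + 0.0447×8/12 = 1.029800.
Hence g_NOK = 1.0372658.
(1.0372658 − 1)/T = 0.055899, i.e. 5.59%.

5.59%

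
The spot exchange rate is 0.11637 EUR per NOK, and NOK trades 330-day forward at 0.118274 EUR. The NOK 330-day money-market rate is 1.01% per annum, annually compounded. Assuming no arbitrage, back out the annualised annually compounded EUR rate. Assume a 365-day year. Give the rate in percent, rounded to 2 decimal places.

2.84%

T = 330/365 years.
F/S = 0.118274/0.11637 = 1.0163616 = (growth of EUR) / (growth of NOK).
NOK growth factor: (1 + 0.0101)^(330/365) = 1.0091271.
So the EUR growth factor = 1.025638.
Annualise: 1.025638^(365/330) − 1 = 0.028395 = 2.84%.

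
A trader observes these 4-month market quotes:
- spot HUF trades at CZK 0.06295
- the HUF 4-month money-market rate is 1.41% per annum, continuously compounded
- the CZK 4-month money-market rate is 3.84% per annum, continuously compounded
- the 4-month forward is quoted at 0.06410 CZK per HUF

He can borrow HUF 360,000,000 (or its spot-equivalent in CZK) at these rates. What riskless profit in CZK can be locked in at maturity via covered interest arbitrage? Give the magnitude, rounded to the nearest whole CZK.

CZK 230,774

T = 4/12 years.
Invest the HUF and cover forward: 360,000,000 × 1.0047110623 × 0.06410 = CZK 23,184,712.47.
Convert at spot and invest in CZK: 360,000,000 × 0.06295 × 1.0128822706 = CZK 22,953,938.02.
The quoted forward overvalues HUF, so borrow CZK, buy HUF at spot, deposit the HUF at 1.41%, and sell the proceeds forward at 0.06410.
Arbitrage profit = |23,184,712.47 − 22,953,938.02| = CZK 230,774.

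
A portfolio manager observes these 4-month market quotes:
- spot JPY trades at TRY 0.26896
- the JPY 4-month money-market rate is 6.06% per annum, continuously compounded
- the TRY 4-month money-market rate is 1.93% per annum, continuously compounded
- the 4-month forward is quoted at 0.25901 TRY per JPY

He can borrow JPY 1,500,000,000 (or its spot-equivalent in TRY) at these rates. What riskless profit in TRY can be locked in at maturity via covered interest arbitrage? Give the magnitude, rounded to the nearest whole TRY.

T = 4/12 years.
Invest the JPY and cover forward: 1,500,000,000 × 1.0204054007 × 0.25901 = TRY 396,442,804.25.
Convert at spot and invest in TRY: 1,500,000,000 × 0.26896 × 1.00645407167 = TRY 406,043,830.67.
The quoted forward undervalues JPY, so borrow JPY, convert to TRY at spot, deposit the TRY at 1.93%, and buy JPY forward at 0.25901 to cover the loan.
The gap between the two covered legs is TRY 9,601,026.

TRY 9,601,026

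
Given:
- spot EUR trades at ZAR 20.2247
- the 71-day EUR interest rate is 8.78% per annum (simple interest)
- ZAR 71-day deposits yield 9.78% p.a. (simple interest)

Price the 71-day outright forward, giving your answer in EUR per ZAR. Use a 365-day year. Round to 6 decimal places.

T = 71/365 years.
Growth of 1 ZAR over T: 1 + 0.0978×71/365 = 1.0190241.
EUR accumulates by 1 + 0.0878×71/365 = 1.0170789.
Forward (ZAR per EUR) = 20.2247 × 1.0190241 / 1.0170789 = 20.26338.
Invert for EUR per ZAR: 1 / 20.26338 = 0.049350.

0.049350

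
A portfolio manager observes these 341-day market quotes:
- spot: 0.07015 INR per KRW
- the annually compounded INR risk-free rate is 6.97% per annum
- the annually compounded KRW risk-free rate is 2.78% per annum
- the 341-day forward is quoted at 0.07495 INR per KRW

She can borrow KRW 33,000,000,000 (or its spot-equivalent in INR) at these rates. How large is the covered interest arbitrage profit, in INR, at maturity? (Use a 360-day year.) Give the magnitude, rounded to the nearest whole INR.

INR 70,921,114

T = 341/360 years.
Keep in KRW, deliver into the forward: 33,000,000,000·1.026313645577·0.07495 = INR 2,538,432,855.29.
Swap to INR now, deposit: 33,000,000,000·0.07015·1.065902823664 = INR 2,467,511,741.64.
The quoted forward overvalues KRW, so borrow INR, buy KRW at spot, deposit the KRW at 2.78%, and sell the proceeds forward at 0.07495.
Arbitrage profit = |2,538,432,855.29 − 2,467,511,741.64| = INR 70,921,114.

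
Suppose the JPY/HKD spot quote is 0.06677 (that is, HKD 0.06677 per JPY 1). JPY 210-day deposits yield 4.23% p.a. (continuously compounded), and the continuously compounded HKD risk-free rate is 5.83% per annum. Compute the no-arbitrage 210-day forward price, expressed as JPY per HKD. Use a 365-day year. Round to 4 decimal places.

T = 210/365 years.
HKD growth factor: e^(0.0583×210/365) = 1.03411136.
Growth of 1 JPY over T: e^(0.0423×210/365) = 1.02463555.
Forward (HKD per JPY) = 0.06677 × 1.03411136 / 1.02463555 = 0.067387488.
Invert for JPY per HKD: 1 / 0.067387488 = 14.8396.

14.8396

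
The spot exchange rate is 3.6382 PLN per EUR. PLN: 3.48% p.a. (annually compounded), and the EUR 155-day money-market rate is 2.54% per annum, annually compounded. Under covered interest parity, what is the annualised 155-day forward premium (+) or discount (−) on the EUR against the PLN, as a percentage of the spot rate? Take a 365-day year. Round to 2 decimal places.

T = 155/365 years.
F = S · g_PLN/g_EUR = 3.6382 × 1.0146328/1.0107085 = 3.6523261.
(F − S)/S ÷ T = (3.6523261 − 3.6382)/3.6382/(155/365) = 0.009143 → 0.91%.

+0.91%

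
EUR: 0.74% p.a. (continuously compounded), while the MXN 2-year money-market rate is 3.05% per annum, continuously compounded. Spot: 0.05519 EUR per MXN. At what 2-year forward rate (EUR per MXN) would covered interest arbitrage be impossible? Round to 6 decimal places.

T = 2 years.
EUR growth factor: e^(0.0074×2) = 1.0149101.
MXN accumulates by e^(0.0305×2) = 1.0628989.
So F = 0.05519 × 1.0149101 / 1.0628989 = 0.05269823 (EUR/MXN).

0.052698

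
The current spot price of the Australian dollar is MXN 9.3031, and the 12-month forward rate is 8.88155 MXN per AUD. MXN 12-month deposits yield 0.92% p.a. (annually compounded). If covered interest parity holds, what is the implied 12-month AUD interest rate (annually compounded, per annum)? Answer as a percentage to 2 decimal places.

5.71%

T = 1 year.
CIP gives F = S · g_MXN/g_AUD, so g_MXN/g_AUD = 8.88155/9.3031 = 0.9546871.
The MXN side grows by (1 + 0.0092)^1 = 1.009200.
That pins the AUD growth at 1.0571003.
r = 1.0571003^(1/1) − 1 = 0.057100 → 5.71%.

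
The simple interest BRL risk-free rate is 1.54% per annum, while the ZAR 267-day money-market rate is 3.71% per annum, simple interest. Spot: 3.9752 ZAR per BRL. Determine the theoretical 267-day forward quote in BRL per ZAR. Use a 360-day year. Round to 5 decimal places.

0.24762

T = 267/360 years.
ZAR accumulates by 1 + 0.0371×267/360 = 1.0275158.
Growth of 1 BRL over T: 1 + 0.0154×267/360 = 1.0114217.
Forward (ZAR per BRL) = 3.9752 × 1.0275158 / 1.0114217 = 4.038455.
Invert for BRL per ZAR: 1 / 4.038455 = 0.24762.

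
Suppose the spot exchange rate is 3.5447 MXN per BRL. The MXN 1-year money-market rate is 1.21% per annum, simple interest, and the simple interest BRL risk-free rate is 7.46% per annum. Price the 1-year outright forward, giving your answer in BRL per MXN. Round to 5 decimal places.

0.29953

T = 1 year.
Growth of 1 MXN over T: 1 + 0.0121×1 = 1.012100.
BRL accumulates by 1 + 0.0746×1 = 1.074600.
CIP: F = S · (grow MXN)/(grow BRL) = 3.5447 × 1.012100/1.074600 = 3.338536 MXN per BRL.
Quoted the other way: 1/3.338536 = 0.29953 BRL per MXN.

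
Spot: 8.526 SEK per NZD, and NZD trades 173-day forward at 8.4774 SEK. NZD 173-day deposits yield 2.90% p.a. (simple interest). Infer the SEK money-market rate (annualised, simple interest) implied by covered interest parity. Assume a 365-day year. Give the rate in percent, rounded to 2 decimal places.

T = 173/365 years.
CIP gives F = S · g_SEK/g_NZD, so g_SEK/g_NZD = 8.4774/8.526 = 0.9942998.
NZD growth factor: 1 + 0.0290×173/365 = 1.0137452.
So the SEK growth factor = 1.0079666.
(1.0079666 − 1)/T = 0.016808, i.e. 1.68%.

1.68%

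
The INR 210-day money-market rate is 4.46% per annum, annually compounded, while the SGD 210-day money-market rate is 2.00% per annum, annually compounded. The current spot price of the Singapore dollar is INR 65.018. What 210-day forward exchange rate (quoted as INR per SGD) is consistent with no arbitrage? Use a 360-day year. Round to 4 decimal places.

65.9282

T = 210/360 years.
Growth of 1 INR over T: (1 + 0.0446)^(210/360) = 1.02577989.
SGD growth factor: (1 + 0.0200)^(210/360) = 1.01161851.
CIP: F = S · (grow INR)/(grow SGD) = 65.018 × 1.02577989/1.01161851 = 65.928170 INR per SGD.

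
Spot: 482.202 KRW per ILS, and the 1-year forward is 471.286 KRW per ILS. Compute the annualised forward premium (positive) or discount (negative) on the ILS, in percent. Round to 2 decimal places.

-2.26%

T = 1 year.
ILS trades forward at -2.26378% vs spot over the period.
Annualise by dividing by T: -0.0226378 / 1 = -0.022638 → -2.26%.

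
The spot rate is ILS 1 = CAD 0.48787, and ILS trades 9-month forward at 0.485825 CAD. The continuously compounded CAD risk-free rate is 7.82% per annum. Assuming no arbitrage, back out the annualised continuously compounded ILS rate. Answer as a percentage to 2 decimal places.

8.38%

T = 9/12 years.
F/S = 0.485825/0.48787 = 0.9958083 = (growth of CAD) / (growth of ILS).
The CAD side grows by e^(0.0782×9/12) = 1.060404.
Hence g_ILS = 1.0648676.
Take logs: ln 1.0648676 / (9/12) = 0.083801, so 8.38%.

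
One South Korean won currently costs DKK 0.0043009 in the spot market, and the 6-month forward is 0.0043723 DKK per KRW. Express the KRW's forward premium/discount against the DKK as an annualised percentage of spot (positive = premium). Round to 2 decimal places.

T = 6/12 years.
Period premium: (0.0043723 − 0.0043009)/0.0043009 = 0.0166012.
Per annum: 0.0166012 / (6/12) = 0.033202 = 3.32%.

+3.32%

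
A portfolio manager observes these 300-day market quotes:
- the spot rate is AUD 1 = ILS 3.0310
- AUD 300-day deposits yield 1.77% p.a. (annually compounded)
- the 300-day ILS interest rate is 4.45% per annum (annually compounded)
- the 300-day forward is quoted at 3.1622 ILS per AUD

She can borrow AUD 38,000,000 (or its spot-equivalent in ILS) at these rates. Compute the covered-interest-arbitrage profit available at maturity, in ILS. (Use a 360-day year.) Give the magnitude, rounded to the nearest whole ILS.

ILS 2,499,804

T = 300/360 years.
Invest the AUD and cover forward: 38,000,000 × 1.01472839209 × 3.1622 = ILS 121,933,416.62.
Convert at spot and invest in ILS: 38,000,000 × 3.0310 × 1.03694813999 = ILS 119,433,612.87.
The quoted forward overvalues AUD, so borrow ILS, buy AUD at spot, deposit the AUD at 1.77%, and sell the proceeds forward at 3.1622.
Arbitrage profit = |121,933,416.62 − 119,433,612.87| = ILS 2,499,804.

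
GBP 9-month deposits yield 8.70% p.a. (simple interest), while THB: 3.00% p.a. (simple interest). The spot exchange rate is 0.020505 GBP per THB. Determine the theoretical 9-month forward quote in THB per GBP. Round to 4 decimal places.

T = 9/12 years.
GBP growth factor: 1 + 0.0870×9/12 = 1.065250.
THB growth factor: 1 + 0.0300×9/12 = 1.022500.
CIP: F = S · (grow GBP)/(grow THB) = 0.020505 × 1.065250/1.022500 = 0.021362300 GBP per THB.
Quoted the other way: 1/0.021362300 = 46.8114 THB per GBP.

46.8114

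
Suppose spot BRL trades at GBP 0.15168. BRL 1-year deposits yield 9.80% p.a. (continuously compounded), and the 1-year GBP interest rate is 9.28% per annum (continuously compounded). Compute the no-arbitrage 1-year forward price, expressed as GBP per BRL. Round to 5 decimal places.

0.15089

T = 1 year.
GBP growth factor: e^(0.0928×1) = 1.0972423.
BRL growth factor: e^(0.0980×1) = 1.1029628.
Forward (GBP per BRL) = 0.15168 × 1.0972423 / 1.1029628 = 0.1508933.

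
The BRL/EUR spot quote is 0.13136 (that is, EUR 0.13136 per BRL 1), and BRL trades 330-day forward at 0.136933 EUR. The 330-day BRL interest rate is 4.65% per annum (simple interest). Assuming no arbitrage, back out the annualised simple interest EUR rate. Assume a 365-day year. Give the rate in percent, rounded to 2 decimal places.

T = 330/365 years.
F/S = 0.136933/0.13136 = 1.0424254 = (growth of EUR) / (growth of BRL).
The BRL side grows by 1 + 0.0465×330/365 = 1.0420411.
That pins the EUR growth at 1.0862501.
r = (1.0862501 − 1)/(330/365) = 0.095398 → 9.54%.

9.54%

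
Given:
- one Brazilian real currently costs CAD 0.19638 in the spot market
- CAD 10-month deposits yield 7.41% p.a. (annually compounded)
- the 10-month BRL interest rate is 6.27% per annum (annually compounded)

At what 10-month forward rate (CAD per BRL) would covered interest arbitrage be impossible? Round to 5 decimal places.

0.19813

T = 10/12 years.
CAD growth factor: (1 + 0.0741)^(10/12) = 1.0613793.
Growth of 1 BRL over T: (1 + 0.0627)^(10/12) = 1.0519834.
So F = 0.19638 × 1.0613793 / 1.0519834 = 0.1981340 (CAD/BRL).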